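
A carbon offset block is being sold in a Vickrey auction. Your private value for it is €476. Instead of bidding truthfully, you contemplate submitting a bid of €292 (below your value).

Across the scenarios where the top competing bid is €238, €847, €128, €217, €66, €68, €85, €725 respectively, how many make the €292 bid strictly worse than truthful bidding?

The deviation hurts exactly when the highest competing bid lies strictly between €292 and €476 — underbidding then forfeits a profitable win.
€238: below both → same outcome either way.
€847: above both → same outcome either way.
€128: below both → same outcome either way.
€217: below both → same outcome either way.
€66: below both → same outcome either way.
€68: below both → same outcome either way.
€85: below both → same outcome either way.
€725: above both → same outcome either way.
Count: 0.

0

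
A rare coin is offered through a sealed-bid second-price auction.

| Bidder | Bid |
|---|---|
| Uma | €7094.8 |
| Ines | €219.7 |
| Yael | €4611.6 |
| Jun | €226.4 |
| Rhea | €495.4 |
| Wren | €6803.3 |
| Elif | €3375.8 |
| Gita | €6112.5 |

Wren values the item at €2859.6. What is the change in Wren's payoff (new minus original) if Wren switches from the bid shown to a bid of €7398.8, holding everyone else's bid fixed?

−€4235.2

The highest bid among the other bidders is €7094.8; Wren's bid doesn't change that.
Original bid €6803.3: Wren is not highest (top rival bid is €7094.8); payoff €0.
Alternative bid €7398.8: Wren is highest, pays the top rival bid €7094.8; payoff €2859.6 − €7094.8 = −€4235.2.
Change in payoff = −€4235.2 − (€0) = −€4235.2.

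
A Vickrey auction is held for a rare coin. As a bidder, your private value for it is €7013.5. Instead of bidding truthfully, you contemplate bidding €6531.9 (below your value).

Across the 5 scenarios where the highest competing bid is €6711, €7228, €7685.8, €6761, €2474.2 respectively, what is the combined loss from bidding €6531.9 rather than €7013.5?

The deviation costs you only when the competing bid falls strictly between €6531.9 and €7013.5; elsewhere both bids give the same outcome.
€6711: truthful payoff €302.5, deviation payoff €0 → loss €302.5.
€7228: outcomes coincide → loss €0.
€7685.8: outcomes coincide → loss €0.
€6761: truthful payoff €252.5, deviation payoff €0 → loss €252.5.
€2474.2: outcomes coincide → loss €0.
Total loss = €302.5 + €252.5 = €555.
Because the price is fixed by the runner-up's bid, deviating from your value can only change a good outcome into a bad one — never the reverse.

€555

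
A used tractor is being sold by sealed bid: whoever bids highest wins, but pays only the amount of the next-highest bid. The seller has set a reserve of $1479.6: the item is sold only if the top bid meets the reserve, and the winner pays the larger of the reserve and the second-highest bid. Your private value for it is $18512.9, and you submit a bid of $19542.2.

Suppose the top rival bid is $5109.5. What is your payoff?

Your bid $19542.2 is the highest and exceeds the reserve.
Price = max(second-highest bid, reserve) = max($5109.5, $1479.6) = $5109.5.
Payoff = $18512.9 − $5109.5 = $13403.4.

$13403.4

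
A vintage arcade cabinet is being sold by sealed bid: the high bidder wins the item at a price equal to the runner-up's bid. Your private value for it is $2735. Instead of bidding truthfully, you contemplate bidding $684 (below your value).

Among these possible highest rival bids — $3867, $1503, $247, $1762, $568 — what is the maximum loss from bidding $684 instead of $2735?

$3867: same outcome either way → loss $0.
$1503: truthful gives $1232, deviation gives $0 → loss $1232.
$247: same outcome either way → loss $0.
$1762: truthful gives $973, deviation gives $0 → loss $973.
$568: same outcome either way → loss $0.
Maximum loss: $1232.

$1232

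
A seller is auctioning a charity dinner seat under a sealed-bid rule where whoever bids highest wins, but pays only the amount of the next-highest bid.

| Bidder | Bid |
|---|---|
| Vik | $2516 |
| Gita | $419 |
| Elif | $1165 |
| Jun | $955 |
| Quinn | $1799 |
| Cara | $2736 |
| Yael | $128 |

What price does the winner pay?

$2516

Highest bid: Cara at $2736, so Cara wins.
Second-highest bid: Vik at $2516 — that is the price the winner pays.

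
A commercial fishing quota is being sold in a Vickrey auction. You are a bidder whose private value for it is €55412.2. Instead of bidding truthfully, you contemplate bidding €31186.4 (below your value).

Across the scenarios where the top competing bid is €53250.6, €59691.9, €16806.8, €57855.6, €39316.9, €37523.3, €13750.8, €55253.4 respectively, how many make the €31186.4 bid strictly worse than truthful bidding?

The deviation hurts exactly when the highest competing bid lies strictly between €31186.4 and €55412.2 — underbidding then forfeits a profitable win.
€53250.6: inside the interval → strictly worse (loss €2161.6).
€59691.9: above both → same outcome either way.
€16806.8: below both → same outcome either way.
€57855.6: above both → same outcome either way.
€39316.9: inside the interval → strictly worse (loss €16095.3).
€37523.3: inside the interval → strictly worse (loss €17888.9).
€13750.8: below both → same outcome either way.
€55253.4: inside the interval → strictly worse (loss €158.8).
Count: 4.

4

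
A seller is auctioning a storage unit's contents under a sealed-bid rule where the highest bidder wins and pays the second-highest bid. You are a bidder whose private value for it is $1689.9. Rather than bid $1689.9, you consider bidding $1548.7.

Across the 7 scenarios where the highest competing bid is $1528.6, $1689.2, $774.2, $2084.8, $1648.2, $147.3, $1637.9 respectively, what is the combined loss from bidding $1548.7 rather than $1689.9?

The deviation costs you only when the competing bid falls strictly between $1548.7 and $1689.9; elsewhere both bids give the same outcome.
$1528.6: outcomes coincide → loss $0.
$1689.2: truthful payoff $0.7, deviation payoff $0 → loss $0.7.
$774.2: outcomes coincide → loss $0.
$2084.8: outcomes coincide → loss $0.
$1648.2: truthful payoff $41.7, deviation payoff $0 → loss $41.7.
$147.3: outcomes coincide → loss $0.
$1637.9: truthful payoff $52, deviation payoff $0 → loss $52.
Total loss = $0.7 + $41.7 + $52 = $94.4.

$94.4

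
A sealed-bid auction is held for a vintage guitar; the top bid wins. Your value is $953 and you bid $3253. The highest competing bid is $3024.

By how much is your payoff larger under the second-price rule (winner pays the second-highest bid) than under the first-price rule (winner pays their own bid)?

You have the highest bid, so you win under either rule.
Second-price: pay $3024 → payoff −$2071.
First-price: pay your own bid $3253 → payoff −$2300.
Difference = −$2071 − (−$2300) = $229.

$229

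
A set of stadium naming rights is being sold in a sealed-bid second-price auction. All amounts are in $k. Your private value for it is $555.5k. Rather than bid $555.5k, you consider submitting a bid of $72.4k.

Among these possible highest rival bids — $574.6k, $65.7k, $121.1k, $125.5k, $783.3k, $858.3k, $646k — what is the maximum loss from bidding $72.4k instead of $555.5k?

$434.4k

$574.6k: same outcome either way → loss $0k.
$65.7k: same outcome either way → loss $0k.
$121.1k: truthful gives $434.4k, deviation gives $0k → loss $434.4k.
$125.5k: truthful gives $430k, deviation gives $0k → loss $430k.
$783.3k: same outcome either way → loss $0k.
$858.3k: same outcome either way → loss $0k.
$646k: same outcome either way → loss $0k.
Maximum loss: $434.4k.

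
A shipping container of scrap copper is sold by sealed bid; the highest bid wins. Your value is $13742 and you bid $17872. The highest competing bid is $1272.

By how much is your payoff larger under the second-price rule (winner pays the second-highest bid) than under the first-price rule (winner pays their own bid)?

You have the highest bid, so you win under either rule.
Second-price: pay $1272 → payoff $12470.
First-price: pay your own bid $17872 → payoff −$4130.
Difference = $12470 − (−$4130) = $16600.

$16600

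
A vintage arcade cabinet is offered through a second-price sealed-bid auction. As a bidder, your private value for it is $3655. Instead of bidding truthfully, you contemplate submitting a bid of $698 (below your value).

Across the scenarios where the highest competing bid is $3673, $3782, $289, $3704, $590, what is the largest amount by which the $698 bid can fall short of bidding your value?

$0

$3673: same outcome either way → loss $0.
$3782: same outcome either way → loss $0.
$289: same outcome either way → loss $0.
$3704: same outcome either way → loss $0.
$590: same outcome either way → loss $0.
Maximum loss: $0.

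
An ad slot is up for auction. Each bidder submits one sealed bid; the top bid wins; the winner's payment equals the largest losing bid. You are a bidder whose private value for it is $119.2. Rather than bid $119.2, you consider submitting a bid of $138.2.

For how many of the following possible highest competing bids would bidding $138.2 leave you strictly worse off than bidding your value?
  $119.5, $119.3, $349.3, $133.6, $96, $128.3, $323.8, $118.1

The deviation hurts exactly when the highest competing bid lies strictly between $119.2 and $138.2 — overbidding then wins at a price above your value.
$119.5: inside the interval → strictly worse (loss $0.3).
$119.3: inside the interval → strictly worse (loss $0.1).
$349.3: above both → same outcome either way.
$133.6: inside the interval → strictly worse (loss $14.4).
$96: below both → same outcome either way.
$128.3: inside the interval → strictly worse (loss $9.1).
$323.8: above both → same outcome either way.
$118.1: below both → same outcome either way.
Count: 4.

4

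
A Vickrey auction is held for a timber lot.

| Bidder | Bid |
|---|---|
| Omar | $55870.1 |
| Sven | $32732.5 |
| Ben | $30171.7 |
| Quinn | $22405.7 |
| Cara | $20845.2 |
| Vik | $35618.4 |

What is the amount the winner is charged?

$35618.4

Highest bid: Omar at $55870.1, so Omar wins.
Second-highest bid: Vik at $35618.4 — that is the price the winner pays.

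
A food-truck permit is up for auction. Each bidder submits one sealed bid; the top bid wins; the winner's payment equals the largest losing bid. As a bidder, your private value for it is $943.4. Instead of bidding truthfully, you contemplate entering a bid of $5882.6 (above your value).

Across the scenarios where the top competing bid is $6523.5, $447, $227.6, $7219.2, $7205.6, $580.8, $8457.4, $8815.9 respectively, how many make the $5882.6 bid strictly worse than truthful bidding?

The deviation hurts exactly when the highest competing bid lies strictly between $943.4 and $5882.6 — overbidding then wins at a price above your value.
$6523.5: above both → same outcome either way.
$447: below both → same outcome either way.
$227.6: below both → same outcome either way.
$7219.2: above both → same outcome either way.
$7205.6: above both → same outcome either way.
$580.8: below both → same outcome either way.
$8457.4: above both → same outcome either way.
$8815.9: above both → same outcome either way.
Count: 0.

0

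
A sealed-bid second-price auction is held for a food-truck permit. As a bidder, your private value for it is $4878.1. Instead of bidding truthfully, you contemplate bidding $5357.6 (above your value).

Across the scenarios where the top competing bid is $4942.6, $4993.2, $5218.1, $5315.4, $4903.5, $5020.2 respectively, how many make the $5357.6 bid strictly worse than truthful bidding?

6

The deviation hurts exactly when the highest competing bid lies strictly between $4878.1 and $5357.6 — overbidding then wins at a price above your value.
$4942.6: inside the interval → strictly worse (loss $64.5).
$4993.2: inside the interval → strictly worse (loss $115.1).
$5218.1: inside the interval → strictly worse (loss $340).
$5315.4: inside the interval → strictly worse (loss $437.3).
$4903.5: inside the interval → strictly worse (loss $25.4).
$5020.2: inside the interval → strictly worse (loss $142.1).
Count: 6.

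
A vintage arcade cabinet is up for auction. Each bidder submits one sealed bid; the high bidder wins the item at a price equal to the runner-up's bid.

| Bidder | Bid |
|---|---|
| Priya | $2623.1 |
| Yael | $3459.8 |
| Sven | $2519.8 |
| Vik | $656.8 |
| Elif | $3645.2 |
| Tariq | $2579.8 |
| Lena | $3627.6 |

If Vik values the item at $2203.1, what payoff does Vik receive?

Highest bid: Elif at $3645.2, so Elif wins.
Second-highest bid: Lena at $3627.6 — that is the price the winner pays.
Vik did not win, so Vik pays nothing and receives nothing: payoff $0.

$0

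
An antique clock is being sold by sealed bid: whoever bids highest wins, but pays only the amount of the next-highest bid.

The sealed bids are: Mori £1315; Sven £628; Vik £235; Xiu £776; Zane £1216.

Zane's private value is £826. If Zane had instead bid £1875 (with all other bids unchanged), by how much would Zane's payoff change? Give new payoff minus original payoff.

−£489

The highest bid among the other bidders is £1315; Zane's bid doesn't change that.
Original bid £1216: Zane is not highest (top rival bid is £1315); payoff £0.
Alternative bid £1875: Zane is highest, pays the top rival bid £1315; payoff £826 − £1315 = −£489.
Change in payoff = −£489 − (£0) = −£489.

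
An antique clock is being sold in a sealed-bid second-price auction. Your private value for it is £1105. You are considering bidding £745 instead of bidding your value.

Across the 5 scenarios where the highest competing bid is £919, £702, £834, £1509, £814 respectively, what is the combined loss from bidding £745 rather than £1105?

The deviation costs you only when the competing bid falls strictly between £745 and £1105; elsewhere both bids give the same outcome.
£919: truthful payoff £186, deviation payoff £0 → loss £186.
£702: outcomes coincide → loss £0.
£834: truthful payoff £271, deviation payoff £0 → loss £271.
£1509: outcomes coincide → loss £0.
£814: truthful payoff £291, deviation payoff £0 → loss £291.
Total loss = £186 + £271 + £291 = £748.
In a second-price auction your bid sets only whether you win, not what you pay, so bidding your true value is weakly dominant.

£748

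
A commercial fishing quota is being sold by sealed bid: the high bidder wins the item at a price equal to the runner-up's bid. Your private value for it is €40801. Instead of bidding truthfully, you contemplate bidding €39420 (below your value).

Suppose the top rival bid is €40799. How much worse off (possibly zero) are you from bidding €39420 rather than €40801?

Bidding your value €40801: you win (since €40801 > €40799) and pay €40799. Payoff €2.
Bidding €39420: you lose. Payoff €0.
The competing bid €40799 lies between your shaded bid and your value, so underbidding forfeits an item you could have won at a profitable price.
Loss from deviating = €2 − (€0) = €2.
Truthful bidding weakly dominates here: raising your bid can only win items priced above your value, and lowering it can only forfeit items priced below.

€2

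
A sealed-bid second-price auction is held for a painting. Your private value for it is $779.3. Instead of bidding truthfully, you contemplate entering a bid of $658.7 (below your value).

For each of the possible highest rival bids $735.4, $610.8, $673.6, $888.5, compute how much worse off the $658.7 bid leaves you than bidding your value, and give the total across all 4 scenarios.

$149.6

The deviation costs you only when the competing bid falls strictly between $658.7 and $779.3; elsewhere both bids give the same outcome.
$735.4: truthful payoff $43.9, deviation payoff $0 → loss $43.9.
$610.8: outcomes coincide → loss $0.
$673.6: truthful payoff $105.7, deviation payoff $0 → loss $105.7.
$888.5: outcomes coincide → loss $0.
Total loss = $43.9 + $105.7 = $149.6.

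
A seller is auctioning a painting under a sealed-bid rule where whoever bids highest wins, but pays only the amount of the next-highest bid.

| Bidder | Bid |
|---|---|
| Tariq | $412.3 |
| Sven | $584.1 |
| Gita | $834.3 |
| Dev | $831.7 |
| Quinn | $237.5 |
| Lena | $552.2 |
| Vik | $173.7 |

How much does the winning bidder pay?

Highest bid: Gita at $834.3, so Gita wins.
Second-highest bid: Dev at $831.7 — that is the price the winner pays.

$831.7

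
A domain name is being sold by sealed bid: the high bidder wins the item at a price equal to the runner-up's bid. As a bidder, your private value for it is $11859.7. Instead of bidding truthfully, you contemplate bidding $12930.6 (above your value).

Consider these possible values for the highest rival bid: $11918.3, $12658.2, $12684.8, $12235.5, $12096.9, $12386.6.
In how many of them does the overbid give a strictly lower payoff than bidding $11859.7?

6

The deviation hurts exactly when the highest competing bid lies strictly between $11859.7 and $12930.6 — overbidding then wins at a price above your value.
$11918.3: inside the interval → strictly worse (loss $58.6).
$12658.2: inside the interval → strictly worse (loss $798.5).
$12684.8: inside the interval → strictly worse (loss $825.1).
$12235.5: inside the interval → strictly worse (loss $375.8).
$12096.9: inside the interval → strictly worse (loss $237.2).
$12386.6: inside the interval → strictly worse (loss $526.9).
Count: 6.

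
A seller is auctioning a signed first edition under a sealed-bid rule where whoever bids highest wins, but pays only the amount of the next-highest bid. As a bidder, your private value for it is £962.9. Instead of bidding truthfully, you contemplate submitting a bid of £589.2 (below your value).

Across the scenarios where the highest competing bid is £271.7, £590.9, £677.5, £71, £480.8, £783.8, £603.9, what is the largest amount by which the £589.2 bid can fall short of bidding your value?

£271.7: same outcome either way → loss £0.
£590.9: truthful gives £372, deviation gives £0 → loss £372.
£677.5: truthful gives £285.4, deviation gives £0 → loss £285.4.
£71: same outcome either way → loss £0.
£480.8: same outcome either way → loss £0.
£783.8: truthful gives £179.1, deviation gives £0 → loss £179.1.
£603.9: truthful gives £359, deviation gives £0 → loss £359.
Maximum loss: £372.

£372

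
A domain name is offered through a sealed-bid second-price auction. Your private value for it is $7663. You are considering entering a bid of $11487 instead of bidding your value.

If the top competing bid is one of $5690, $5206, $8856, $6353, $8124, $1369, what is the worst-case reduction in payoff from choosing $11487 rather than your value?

$5690: same outcome either way → loss $0.
$5206: same outcome either way → loss $0.
$8856: truthful gives $0, deviation gives −$1193 → loss $1193.
$6353: same outcome either way → loss $0.
$8124: truthful gives $0, deviation gives −$461 → loss $461.
$1369: same outcome either way → loss $0.
Maximum loss: $1193.

$1193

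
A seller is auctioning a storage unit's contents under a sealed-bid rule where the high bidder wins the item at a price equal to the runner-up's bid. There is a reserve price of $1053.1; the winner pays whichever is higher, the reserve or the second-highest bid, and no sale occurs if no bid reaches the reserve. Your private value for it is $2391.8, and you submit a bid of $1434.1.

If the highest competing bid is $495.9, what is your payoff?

$1338.7

Your bid $1434.1 is the highest and exceeds the reserve.
Price = max(second-highest bid, reserve) = max($495.9, $1053.1) = $1053.1.
Payoff = $2391.8 − $1053.1 = $1338.7.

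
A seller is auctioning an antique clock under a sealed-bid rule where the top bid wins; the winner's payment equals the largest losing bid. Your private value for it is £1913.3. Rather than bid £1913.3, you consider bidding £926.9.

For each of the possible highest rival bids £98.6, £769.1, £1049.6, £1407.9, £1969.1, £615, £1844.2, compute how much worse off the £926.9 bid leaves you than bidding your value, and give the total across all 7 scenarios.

£1438.2

The deviation costs you only when the competing bid falls strictly between £926.9 and £1913.3; elsewhere both bids give the same outcome.
£98.6: outcomes coincide → loss £0.
£769.1: outcomes coincide → loss £0.
£1049.6: truthful payoff £863.7, deviation payoff £0 → loss £863.7.
£1407.9: truthful payoff £505.4, deviation payoff £0 → loss £505.4.
£1969.1: outcomes coincide → loss £0.
£615: outcomes coincide → loss £0.
£1844.2: truthful payoff £69.1, deviation payoff £0 → loss £69.1.
Total loss = £863.7 + £505.4 + £69.1 = £1438.2.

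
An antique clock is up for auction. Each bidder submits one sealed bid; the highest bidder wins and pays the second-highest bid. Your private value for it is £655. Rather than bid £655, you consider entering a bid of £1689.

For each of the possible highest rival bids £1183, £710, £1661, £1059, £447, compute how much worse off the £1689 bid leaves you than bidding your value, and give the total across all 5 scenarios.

The deviation costs you only when the competing bid falls strictly between £655 and £1689; elsewhere both bids give the same outcome.
£1183: truthful payoff £0, deviation payoff −£528 → loss £528.
£710: truthful payoff £0, deviation payoff −£55 → loss £55.
£1661: truthful payoff £0, deviation payoff −£1006 → loss £1006.
£1059: truthful payoff £0, deviation payoff −£404 → loss £404.
£447: outcomes coincide → loss £0.
Total loss = £528 + £55 + £1006 + £404 = £1993.
In a second-price auction your bid sets only whether you win, not what you pay, so bidding your true value is weakly dominant.

£1993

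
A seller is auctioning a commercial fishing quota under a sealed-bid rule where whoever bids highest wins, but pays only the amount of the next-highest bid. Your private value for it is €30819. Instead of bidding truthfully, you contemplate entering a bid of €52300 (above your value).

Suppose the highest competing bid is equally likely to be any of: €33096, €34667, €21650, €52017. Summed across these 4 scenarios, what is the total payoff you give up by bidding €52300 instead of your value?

The deviation costs you only when the competing bid falls strictly between €30819 and €52300; elsewhere both bids give the same outcome.
€33096: truthful payoff €0, deviation payoff −€2277 → loss €2277.
€34667: truthful payoff €0, deviation payoff −€3848 → loss €3848.
€21650: outcomes coincide → loss €0.
€52017: truthful payoff €0, deviation payoff −€21198 → loss €21198.
Total loss = €2277 + €3848 + €21198 = €27323.
Truthful bidding weakly dominates here: raising your bid can only win items priced above your value, and lowering it can only forfeit items priced below.

€27323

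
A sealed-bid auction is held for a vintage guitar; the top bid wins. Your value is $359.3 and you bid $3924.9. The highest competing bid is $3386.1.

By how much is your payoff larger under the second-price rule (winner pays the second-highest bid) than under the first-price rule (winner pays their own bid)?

$538.8

You have the highest bid, so you win under either rule.
Second-price: pay $3386.1 → payoff −$3026.8.
First-price: pay your own bid $3924.9 → payoff −$3565.6.
Difference = −$3026.8 − (−$3565.6) = $538.8.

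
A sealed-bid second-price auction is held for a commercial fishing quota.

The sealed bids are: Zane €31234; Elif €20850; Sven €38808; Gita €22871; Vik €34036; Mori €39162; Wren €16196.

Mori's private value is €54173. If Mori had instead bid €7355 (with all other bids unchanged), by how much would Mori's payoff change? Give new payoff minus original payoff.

The highest bid among the other bidders is €38808; Mori's bid doesn't change that.
Original bid €39162: Mori is highest, pays the top rival bid €38808; payoff €54173 − €38808 = €15365.
Alternative bid €7355: Mori is not highest (top rival bid is €38808); payoff €0.
Change in payoff = €0 − (€15365) = −€15365.

−€15365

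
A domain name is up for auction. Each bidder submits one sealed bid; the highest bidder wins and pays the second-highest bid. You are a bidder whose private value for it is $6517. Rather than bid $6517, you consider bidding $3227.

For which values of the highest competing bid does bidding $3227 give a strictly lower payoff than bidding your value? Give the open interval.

If the competing bid is below $3227, both bids win at the same price — no difference.
If it is above $6517, both bids lose — no difference.
If it lies strictly between $3227 and $6517, bidding your value wins at a price below your value (positive payoff) while bidding $3227 loses (payoff 0).
So the deviation strictly hurts on the open interval ($3227, $6517).
Truthful bidding weakly dominates here: raising your bid can only win items priced above your value, and lowering it can only forfeit items priced below.

($3227, $6517)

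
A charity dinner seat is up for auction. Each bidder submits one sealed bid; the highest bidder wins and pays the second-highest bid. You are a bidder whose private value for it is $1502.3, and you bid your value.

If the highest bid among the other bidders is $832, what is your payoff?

Your bid $1502.3 exceeds the highest competing bid $832, so you win.
In a second-price auction the winner pays the second-highest bid, $832.
Payoff = value − price = $1502.3 − $832 = $670.3.

$670.3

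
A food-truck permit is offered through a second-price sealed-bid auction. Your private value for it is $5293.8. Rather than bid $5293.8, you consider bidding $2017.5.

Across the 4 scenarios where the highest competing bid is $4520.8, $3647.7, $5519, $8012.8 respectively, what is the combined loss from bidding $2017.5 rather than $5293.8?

$2419.1

The deviation costs you only when the competing bid falls strictly between $2017.5 and $5293.8; elsewhere both bids give the same outcome.
$4520.8: truthful payoff $773, deviation payoff $0 → loss $773.
$3647.7: truthful payoff $1646.1, deviation payoff $0 → loss $1646.1.
$5519: outcomes coincide → loss $0.
$8012.8: outcomes coincide → loss $0.
Total loss = $773 + $1646.1 = $2419.1.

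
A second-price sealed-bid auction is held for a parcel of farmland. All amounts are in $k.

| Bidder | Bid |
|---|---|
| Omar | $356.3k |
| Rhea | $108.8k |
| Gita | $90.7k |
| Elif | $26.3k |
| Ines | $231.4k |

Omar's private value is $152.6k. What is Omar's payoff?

Highest bid: Omar at $356.3k, so Omar wins.
Second-highest bid: Ines at $231.4k — that is the price the winner pays.
Omar's payoff = value − price = $152.6k − $231.4k = −$78.8k.

−$78.8k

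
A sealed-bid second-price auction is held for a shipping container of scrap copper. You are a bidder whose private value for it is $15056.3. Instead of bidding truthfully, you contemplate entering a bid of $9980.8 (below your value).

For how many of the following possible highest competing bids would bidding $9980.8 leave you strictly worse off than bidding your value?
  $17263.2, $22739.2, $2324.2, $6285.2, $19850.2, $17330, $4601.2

The deviation hurts exactly when the highest competing bid lies strictly between $9980.8 and $15056.3 — underbidding then forfeits a profitable win.
$17263.2: above both → same outcome either way.
$22739.2: above both → same outcome either way.
$2324.2: below both → same outcome either way.
$6285.2: below both → same outcome either way.
$19850.2: above both → same outcome either way.
$17330: above both → same outcome either way.
$4601.2: below both → same outcome either way.
Count: 0.

0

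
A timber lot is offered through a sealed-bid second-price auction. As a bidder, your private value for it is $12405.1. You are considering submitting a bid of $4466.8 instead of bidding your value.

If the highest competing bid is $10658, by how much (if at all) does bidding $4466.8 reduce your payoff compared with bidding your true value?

Bidding your value $12405.1: you win (since $12405.1 > $10658) and pay $10658. Payoff $1747.1.
Bidding $4466.8: you lose. Payoff $0.
The competing bid $10658 lies between your shaded bid and your value, so underbidding forfeits an item you could have won at a profitable price.
Loss from deviating = $1747.1 − ($0) = $1747.1.

$1747.1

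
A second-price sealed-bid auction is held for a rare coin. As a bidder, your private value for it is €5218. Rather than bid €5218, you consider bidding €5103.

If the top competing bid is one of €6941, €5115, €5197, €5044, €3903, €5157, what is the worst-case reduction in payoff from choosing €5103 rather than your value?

€6941: same outcome either way → loss €0.
€5115: truthful gives €103, deviation gives €0 → loss €103.
€5197: truthful gives €21, deviation gives €0 → loss €21.
€5044: same outcome either way → loss €0.
€3903: same outcome either way → loss €0.
€5157: truthful gives €61, deviation gives €0 → loss €61.
Maximum loss: €103.

€103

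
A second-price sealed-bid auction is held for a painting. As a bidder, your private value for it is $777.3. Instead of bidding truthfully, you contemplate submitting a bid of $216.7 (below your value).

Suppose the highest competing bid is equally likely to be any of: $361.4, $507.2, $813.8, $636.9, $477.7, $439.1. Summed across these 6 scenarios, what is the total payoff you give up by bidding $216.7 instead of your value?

$1464.2

The deviation costs you only when the competing bid falls strictly between $216.7 and $777.3; elsewhere both bids give the same outcome.
$361.4: truthful payoff $415.9, deviation payoff $0 → loss $415.9.
$507.2: truthful payoff $270.1, deviation payoff $0 → loss $270.1.
$813.8: outcomes coincide → loss $0.
$636.9: truthful payoff $140.4, deviation payoff $0 → loss $140.4.
$477.7: truthful payoff $299.6, deviation payoff $0 → loss $299.6.
$439.1: truthful payoff $338.2, deviation payoff $0 → loss $338.2.
Total loss = $415.9 + $270.1 + $140.4 + $299.6 + $338.2 = $1464.2.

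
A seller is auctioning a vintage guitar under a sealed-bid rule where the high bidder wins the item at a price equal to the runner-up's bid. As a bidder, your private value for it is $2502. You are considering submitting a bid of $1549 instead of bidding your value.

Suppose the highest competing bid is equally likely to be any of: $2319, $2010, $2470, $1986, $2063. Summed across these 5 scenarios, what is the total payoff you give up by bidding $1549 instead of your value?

$1662

The deviation costs you only when the competing bid falls strictly between $1549 and $2502; elsewhere both bids give the same outcome.
$2319: truthful payoff $183, deviation payoff $0 → loss $183.
$2010: truthful payoff $492, deviation payoff $0 → loss $492.
$2470: truthful payoff $32, deviation payoff $0 → loss $32.
$1986: truthful payoff $516, deviation payoff $0 → loss $516.
$2063: truthful payoff $439, deviation payoff $0 → loss $439.
Total loss = $183 + $492 + $32 + $516 + $439 = $1662.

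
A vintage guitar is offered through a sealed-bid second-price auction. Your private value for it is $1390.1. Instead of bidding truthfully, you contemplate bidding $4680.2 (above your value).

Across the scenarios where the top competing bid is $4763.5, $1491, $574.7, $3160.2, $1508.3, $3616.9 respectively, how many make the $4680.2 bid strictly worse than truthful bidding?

The deviation hurts exactly when the highest competing bid lies strictly between $1390.1 and $4680.2 — overbidding then wins at a price above your value.
$4763.5: above both → same outcome either way.
$1491: inside the interval → strictly worse (loss $100.9).
$574.7: below both → same outcome either way.
$3160.2: inside the interval → strictly worse (loss $1770.1).
$1508.3: inside the interval → strictly worse (loss $118.2).
$3616.9: inside the interval → strictly worse (loss $2226.8).
Count: 4.

4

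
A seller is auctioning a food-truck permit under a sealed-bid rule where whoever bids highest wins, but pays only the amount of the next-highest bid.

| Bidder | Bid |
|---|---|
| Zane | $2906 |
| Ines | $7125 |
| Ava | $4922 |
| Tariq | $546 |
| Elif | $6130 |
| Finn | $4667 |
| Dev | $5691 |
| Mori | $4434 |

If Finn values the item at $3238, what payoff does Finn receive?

$0

Highest bid: Ines at $7125, so Ines wins.
Second-highest bid: Elif at $6130 — that is the price the winner pays.
Finn did not win, so Finn pays nothing and receives nothing: payoff $0.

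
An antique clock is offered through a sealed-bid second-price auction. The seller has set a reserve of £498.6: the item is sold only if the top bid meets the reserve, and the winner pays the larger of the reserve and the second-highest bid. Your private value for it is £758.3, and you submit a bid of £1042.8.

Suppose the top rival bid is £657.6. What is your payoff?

Your bid £1042.8 is the highest and exceeds the reserve.
Price = max(second-highest bid, reserve) = max(£657.6, £498.6) = £657.6.
Payoff = £758.3 − £657.6 = £100.7.

£100.7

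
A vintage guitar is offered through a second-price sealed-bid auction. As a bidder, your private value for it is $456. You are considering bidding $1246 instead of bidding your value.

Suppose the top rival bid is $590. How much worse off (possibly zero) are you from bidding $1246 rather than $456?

Bidding your value $456: you lose (since $456 < $590). Payoff $0.
Bidding $1246: you win and pay $590. Payoff $456 − $590 = −$134.
The competing bid $590 lies between your value and your inflated bid, so overbidding wins an item priced above your value.
Loss from deviating = $0 − (−$134) = $134.

$134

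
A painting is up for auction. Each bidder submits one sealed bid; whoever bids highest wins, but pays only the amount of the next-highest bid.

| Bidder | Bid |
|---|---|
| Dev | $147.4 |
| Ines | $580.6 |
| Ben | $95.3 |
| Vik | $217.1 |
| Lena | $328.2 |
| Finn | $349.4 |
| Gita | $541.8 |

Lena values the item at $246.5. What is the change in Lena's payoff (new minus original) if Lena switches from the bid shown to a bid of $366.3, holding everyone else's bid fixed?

The highest bid among the other bidders is $580.6; Lena's bid doesn't change that.
Original bid $328.2: Lena is not highest (top rival bid is $580.6); payoff $0.
Alternative bid $366.3: Lena is not highest (top rival bid is $580.6); payoff $0.
Change in payoff = $0 − ($0) = $0.

$0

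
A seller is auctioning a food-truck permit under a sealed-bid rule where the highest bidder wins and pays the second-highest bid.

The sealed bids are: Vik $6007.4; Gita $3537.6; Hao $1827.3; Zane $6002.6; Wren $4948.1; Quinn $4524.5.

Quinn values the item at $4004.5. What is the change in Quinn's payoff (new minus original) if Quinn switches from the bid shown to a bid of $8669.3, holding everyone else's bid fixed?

−$2002.9

The highest bid among the other bidders is $6007.4; Quinn's bid doesn't change that.
Original bid $4524.5: Quinn is not highest (top rival bid is $6007.4); payoff $0.
Alternative bid $8669.3: Quinn is highest, pays the top rival bid $6007.4; payoff $4004.5 − $6007.4 = −$2002.9.
Change in payoff = −$2002.9 − ($0) = −$2002.9.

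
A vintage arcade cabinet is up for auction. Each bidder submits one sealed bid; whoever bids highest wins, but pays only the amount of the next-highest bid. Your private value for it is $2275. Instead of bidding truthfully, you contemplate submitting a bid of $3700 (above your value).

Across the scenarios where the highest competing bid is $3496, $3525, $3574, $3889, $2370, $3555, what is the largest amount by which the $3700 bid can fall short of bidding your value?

$1299

$3496: truthful gives $0, deviation gives −$1221 → loss $1221.
$3525: truthful gives $0, deviation gives −$1250 → loss $1250.
$3574: truthful gives $0, deviation gives −$1299 → loss $1299.
$3889: same outcome either way → loss $0.
$2370: truthful gives $0, deviation gives −$95 → loss $95.
$3555: truthful gives $0, deviation gives −$1280 → loss $1280.
Maximum loss: $1299.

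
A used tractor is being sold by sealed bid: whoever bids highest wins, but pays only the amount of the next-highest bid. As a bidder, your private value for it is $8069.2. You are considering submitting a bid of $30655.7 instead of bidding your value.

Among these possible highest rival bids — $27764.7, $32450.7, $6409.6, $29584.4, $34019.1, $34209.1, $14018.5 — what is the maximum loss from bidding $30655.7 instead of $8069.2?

$21515.2

$27764.7: truthful gives $0, deviation gives −$19695.5 → loss $19695.5.
$32450.7: same outcome either way → loss $0.
$6409.6: same outcome either way → loss $0.
$29584.4: truthful gives $0, deviation gives −$21515.2 → loss $21515.2.
$34019.1: same outcome either way → loss $0.
$34209.1: same outcome either way → loss $0.
$14018.5: truthful gives $0, deviation gives −$5949.3 → loss $5949.3.
Maximum loss: $21515.2.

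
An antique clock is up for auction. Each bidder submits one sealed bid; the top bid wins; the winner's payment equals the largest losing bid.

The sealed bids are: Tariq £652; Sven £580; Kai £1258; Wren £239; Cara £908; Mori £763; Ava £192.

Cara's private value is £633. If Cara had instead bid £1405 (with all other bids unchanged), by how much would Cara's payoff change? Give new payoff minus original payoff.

The highest bid among the other bidders is £1258; Cara's bid doesn't change that.
Original bid £908: Cara is not highest (top rival bid is £1258); payoff £0.
Alternative bid £1405: Cara is highest, pays the top rival bid £1258; payoff £633 − £1258 = −£625.
Change in payoff = −£625 − (£0) = −£625.

−£625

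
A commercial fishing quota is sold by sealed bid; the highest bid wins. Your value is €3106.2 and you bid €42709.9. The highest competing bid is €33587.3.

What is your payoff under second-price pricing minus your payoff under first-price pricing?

You have the highest bid, so you win under either rule.
Second-price: pay €33587.3 → payoff −€30481.1.
First-price: pay your own bid €42709.9 → payoff −€39603.7.
Difference = −€30481.1 − (−€39603.7) = €9122.6.

€9122.6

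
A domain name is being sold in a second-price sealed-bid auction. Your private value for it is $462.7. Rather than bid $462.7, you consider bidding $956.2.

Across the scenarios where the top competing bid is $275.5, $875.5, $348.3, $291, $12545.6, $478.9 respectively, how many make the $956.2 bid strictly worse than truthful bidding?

The deviation hurts exactly when the highest competing bid lies strictly between $462.7 and $956.2 — overbidding then wins at a price above your value.
$275.5: below both → same outcome either way.
$875.5: inside the interval → strictly worse (loss $412.8).
$348.3: below both → same outcome either way.
$291: below both → same outcome either way.
$12545.6: above both → same outcome either way.
$478.9: inside the interval → strictly worse (loss $16.2).
Count: 2.

2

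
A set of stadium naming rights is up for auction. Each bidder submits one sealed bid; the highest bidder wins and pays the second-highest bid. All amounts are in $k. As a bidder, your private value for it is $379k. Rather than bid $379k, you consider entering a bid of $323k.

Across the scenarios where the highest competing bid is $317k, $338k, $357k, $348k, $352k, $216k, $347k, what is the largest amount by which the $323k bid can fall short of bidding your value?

$317k: same outcome either way → loss $0k.
$338k: truthful gives $41k, deviation gives $0k → loss $41k.
$357k: truthful gives $22k, deviation gives $0k → loss $22k.
$348k: truthful gives $31k, deviation gives $0k → loss $31k.
$352k: truthful gives $27k, deviation gives $0k → loss $27k.
$216k: same outcome either way → loss $0k.
$347k: truthful gives $32k, deviation gives $0k → loss $32k.
Maximum loss: $41k.

$41k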